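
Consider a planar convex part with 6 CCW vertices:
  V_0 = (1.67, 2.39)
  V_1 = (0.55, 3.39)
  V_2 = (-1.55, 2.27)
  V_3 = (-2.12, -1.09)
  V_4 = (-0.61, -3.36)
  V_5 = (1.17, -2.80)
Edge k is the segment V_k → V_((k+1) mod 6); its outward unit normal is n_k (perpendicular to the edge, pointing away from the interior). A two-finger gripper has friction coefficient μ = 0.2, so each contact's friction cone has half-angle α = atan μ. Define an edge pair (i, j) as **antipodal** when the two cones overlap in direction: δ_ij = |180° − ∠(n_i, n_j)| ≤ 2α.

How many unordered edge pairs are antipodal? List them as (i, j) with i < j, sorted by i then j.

count = 3; pairs: (0,3), (1,4), (2,5)

α = atan 0.2 = 11.31°;  2α = 22.62°
n_0 = (+0.6660, +0.7459)
n_1 = (-0.4706, +0.8824)
n_2 = (-0.9859, +0.1673)
n_3 = (-0.8326, -0.5539)
n_4 = (+0.3001, -0.9539)
n_5 = (+0.9954, -0.0959)
  (0,1): δ = 110.17°  ·
  (0,2): δ = 57.87°  ·
  (0,3): δ = 14.61°  ✓
  (0,4): δ = 59.22°  ·
  (0,5): δ = 126.26°  ·
  (1,2): δ = 127.70°  ·
  (1,3): δ = 84.44°  ·
  (1,4): δ = 10.61°  ✓
  (1,5): δ = 56.42°  ·
  (2,3): δ = 136.74°  ·
  (2,4): δ = 62.91°  ·
  (2,5): δ = 4.13°  ✓
  (3,4): δ = 106.17°  ·
  (3,5): δ = 39.13°  ·
  (4,5): δ = 112.97°  ·
antipodal pairs: 3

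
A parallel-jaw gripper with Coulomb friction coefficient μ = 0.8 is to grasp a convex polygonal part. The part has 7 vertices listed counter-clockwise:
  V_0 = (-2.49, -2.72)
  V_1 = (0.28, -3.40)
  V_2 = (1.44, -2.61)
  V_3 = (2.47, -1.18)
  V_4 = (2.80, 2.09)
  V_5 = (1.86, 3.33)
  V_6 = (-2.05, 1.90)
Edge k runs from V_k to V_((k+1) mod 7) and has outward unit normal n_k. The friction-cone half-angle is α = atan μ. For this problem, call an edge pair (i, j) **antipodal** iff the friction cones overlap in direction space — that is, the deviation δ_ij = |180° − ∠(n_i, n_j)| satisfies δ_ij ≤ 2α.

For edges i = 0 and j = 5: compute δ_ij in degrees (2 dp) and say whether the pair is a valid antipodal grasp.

δ = 33.88°, valid

α = atan 0.8 = 38.66°;  2α = 77.32°
edge 0: e_0 = (+2.77, -0.68);  n_0 = (-0.2384, -0.9712)
edge 5: e_5 = (-3.91, -1.43);  n_5 = (-0.3435, +0.9392)
∠(n_0, n_5) = 146.12°
δ = |180° − 146.12°| = 33.88°
33.88° ≤ 2α = 77.32°  →  valid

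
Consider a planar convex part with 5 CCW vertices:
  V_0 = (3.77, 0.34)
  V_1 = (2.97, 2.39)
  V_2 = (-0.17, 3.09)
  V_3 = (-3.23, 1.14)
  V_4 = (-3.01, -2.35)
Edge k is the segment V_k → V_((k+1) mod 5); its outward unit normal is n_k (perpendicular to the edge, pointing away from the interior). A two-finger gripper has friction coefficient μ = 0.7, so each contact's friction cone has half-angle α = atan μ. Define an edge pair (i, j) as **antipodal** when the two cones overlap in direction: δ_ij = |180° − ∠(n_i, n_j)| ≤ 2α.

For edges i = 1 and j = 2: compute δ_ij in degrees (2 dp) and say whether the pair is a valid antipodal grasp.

δ = 134.93°, invalid

α = atan 0.7 = 34.99°;  2α = 69.98°
edge 1: e_1 = (-3.14, +0.70);  n_1 = (+0.2176, +0.9760)
edge 2: e_2 = (-3.06, -1.95);  n_2 = (-0.5374, +0.8433)
∠(n_1, n_2) = 45.07°
δ = |180° − 45.07°| = 134.93°
134.93° > 2α = 69.98°  →  invalid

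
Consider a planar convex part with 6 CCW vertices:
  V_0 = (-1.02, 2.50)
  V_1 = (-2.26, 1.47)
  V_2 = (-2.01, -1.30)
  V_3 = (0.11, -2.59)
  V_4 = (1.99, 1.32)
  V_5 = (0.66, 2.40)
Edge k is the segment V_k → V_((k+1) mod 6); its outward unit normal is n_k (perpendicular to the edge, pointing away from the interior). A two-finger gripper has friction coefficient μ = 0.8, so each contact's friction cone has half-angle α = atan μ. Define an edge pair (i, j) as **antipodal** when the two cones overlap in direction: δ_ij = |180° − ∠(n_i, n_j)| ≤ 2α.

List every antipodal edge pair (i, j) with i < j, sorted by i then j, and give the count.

count = 7; pairs: (0,2), (0,3), (1,3), (1,4), (2,4), (2,5), (3,5)

α = atan 0.8 = 38.66°;  2α = 77.32°
n_0 = (-0.6390, +0.7692)
n_1 = (-0.9960, -0.0899)
n_2 = (-0.5198, -0.8543)
n_3 = (+0.9012, -0.4333)
n_4 = (+0.6304, +0.7763)
n_5 = (+0.0594, +0.9982)
  (0,1): δ = 124.56°  ·
  (0,2): δ = 71.03°  ✓
  (0,3): δ = 24.61°  ✓
  (0,4): δ = 101.21°  ·
  (0,5): δ = 136.88°  ·
  (1,2): δ = 126.48°  ·
  (1,3): δ = 30.84°  ✓
  (1,4): δ = 45.77°  ✓
  (1,5): δ = 81.44°  ·
  (2,3): δ = 84.36°  ·
  (2,4): δ = 7.76°  ✓
  (2,5): δ = 27.91°  ✓
  (3,4): δ = 103.40°  ·
  (3,5): δ = 67.73°  ✓
  (4,5): δ = 144.33°  ·
antipodal pairs: 7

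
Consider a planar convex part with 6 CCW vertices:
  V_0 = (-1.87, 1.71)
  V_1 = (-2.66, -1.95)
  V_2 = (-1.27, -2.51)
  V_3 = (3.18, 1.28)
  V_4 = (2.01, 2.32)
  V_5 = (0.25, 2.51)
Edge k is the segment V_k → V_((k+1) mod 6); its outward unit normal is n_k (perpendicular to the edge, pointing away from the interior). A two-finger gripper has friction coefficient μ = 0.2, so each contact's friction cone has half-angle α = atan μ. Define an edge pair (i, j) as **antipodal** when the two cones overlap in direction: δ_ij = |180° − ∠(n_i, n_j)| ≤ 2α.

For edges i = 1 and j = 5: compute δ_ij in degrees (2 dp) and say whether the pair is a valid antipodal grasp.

α = atan 0.2 = 11.31°;  2α = 22.62°
edge 1: e_1 = (+1.39, -0.56);  n_1 = (-0.3737, -0.9276)
edge 5: e_5 = (-2.12, -0.80);  n_5 = (-0.3531, +0.9356)
∠(n_1, n_5) = 137.38°
δ = |180° − 137.38°| = 42.62°
42.62° > 2α = 22.62°  →  invalid

δ = 42.62°, invalid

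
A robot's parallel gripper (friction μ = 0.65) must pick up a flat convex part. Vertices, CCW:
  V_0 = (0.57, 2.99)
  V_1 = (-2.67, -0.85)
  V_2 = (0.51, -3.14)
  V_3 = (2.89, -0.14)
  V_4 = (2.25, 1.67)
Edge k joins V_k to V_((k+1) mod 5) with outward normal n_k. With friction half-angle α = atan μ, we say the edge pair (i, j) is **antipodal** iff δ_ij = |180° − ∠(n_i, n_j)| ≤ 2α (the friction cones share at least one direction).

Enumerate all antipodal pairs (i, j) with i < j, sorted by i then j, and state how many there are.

count = 4; pairs: (0,2), (0,3), (1,3), (1,4)

α = atan 0.65 = 33.02°;  2α = 66.05°
n_0 = (-0.7643, +0.6449)
n_1 = (-0.5844, -0.8115)
n_2 = (+0.7834, -0.6215)
n_3 = (+0.9428, +0.3334)
n_4 = (+0.6178, +0.7863)
  (0,1): δ = 85.60°  ·
  (0,2): δ = 1.73°  ✓
  (0,3): δ = 59.63°  ✓
  (0,4): δ = 92.00°  ·
  (1,2): δ = 92.67°  ·
  (1,3): δ = 34.77°  ✓
  (1,4): δ = 2.40°  ✓
  (2,3): δ = 122.10°  ·
  (2,4): δ = 89.73°  ·
  (3,4): δ = 147.63°  ·
antipodal pairs: 4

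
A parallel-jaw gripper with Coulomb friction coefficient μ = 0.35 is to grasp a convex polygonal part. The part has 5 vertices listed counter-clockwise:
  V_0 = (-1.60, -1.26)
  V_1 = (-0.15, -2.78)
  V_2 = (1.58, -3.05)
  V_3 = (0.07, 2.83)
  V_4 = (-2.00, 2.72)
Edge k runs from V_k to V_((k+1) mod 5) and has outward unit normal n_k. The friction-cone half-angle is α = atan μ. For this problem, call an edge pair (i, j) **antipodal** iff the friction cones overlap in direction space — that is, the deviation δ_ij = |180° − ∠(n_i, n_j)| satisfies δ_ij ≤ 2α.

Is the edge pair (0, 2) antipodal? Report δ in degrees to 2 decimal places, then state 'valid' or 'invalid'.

δ = 29.25°, valid

α = atan 0.35 = 19.29°;  2α = 38.58°
edge 0: e_0 = (+1.45, -1.52);  n_0 = (-0.7236, -0.6902)
edge 2: e_2 = (-1.51, +5.88);  n_2 = (+0.9686, +0.2487)
∠(n_0, n_2) = 150.75°
δ = |180° − 150.75°| = 29.25°
29.25° ≤ 2α = 38.58°  →  valid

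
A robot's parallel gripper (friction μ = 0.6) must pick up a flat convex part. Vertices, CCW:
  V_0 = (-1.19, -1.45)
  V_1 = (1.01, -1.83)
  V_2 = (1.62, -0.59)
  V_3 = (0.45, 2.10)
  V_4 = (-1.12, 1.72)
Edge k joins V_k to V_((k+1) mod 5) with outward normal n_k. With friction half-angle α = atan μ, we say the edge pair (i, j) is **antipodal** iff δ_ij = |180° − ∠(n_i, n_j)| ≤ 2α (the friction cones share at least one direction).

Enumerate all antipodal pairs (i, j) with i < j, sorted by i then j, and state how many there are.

α = atan 0.6 = 30.96°;  2α = 61.93°
n_0 = (-0.1702, -0.9854)
n_1 = (+0.8973, -0.4414)
n_2 = (+0.9170, +0.3989)
n_3 = (-0.2352, +0.9719)
n_4 = (-0.9998, +0.0221)
  (0,1): δ = 106.39°  ·
  (0,2): δ = 56.69°  ✓
  (0,3): δ = 23.41°  ✓
  (0,4): δ = 98.53°  ·
  (1,2): δ = 130.30°  ·
  (1,3): δ = 50.20°  ✓
  (1,4): δ = 24.93°  ✓
  (2,3): δ = 99.90°  ·
  (2,4): δ = 24.77°  ✓
  (3,4): δ = 104.87°  ·
antipodal pairs: 5

count = 5; pairs: (0,2), (0,3), (1,3), (1,4), (2,4)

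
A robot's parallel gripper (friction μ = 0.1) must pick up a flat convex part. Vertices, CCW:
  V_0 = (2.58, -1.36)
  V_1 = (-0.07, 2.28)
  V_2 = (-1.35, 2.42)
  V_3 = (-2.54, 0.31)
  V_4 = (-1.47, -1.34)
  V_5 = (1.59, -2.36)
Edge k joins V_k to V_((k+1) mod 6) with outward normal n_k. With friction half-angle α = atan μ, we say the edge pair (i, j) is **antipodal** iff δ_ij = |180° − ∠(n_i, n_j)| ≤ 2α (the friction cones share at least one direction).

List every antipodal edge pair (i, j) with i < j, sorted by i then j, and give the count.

α = atan 0.1 = 5.71°;  2α = 11.42°
n_0 = (+0.8084, +0.5886)
n_1 = (+0.1087, +0.9941)
n_2 = (-0.8710, +0.4912)
n_3 = (-0.8390, -0.5441)
n_4 = (-0.3162, -0.9487)
n_5 = (+0.7107, -0.7035)
  (0,1): δ = 132.30°  ·
  (0,2): δ = 65.48°  ·
  (0,3): δ = 3.09°  ✓
  (0,4): δ = 35.51°  ·
  (0,5): δ = 99.23°  ·
  (1,2): δ = 113.18°  ·
  (1,3): δ = 50.80°  ·
  (1,4): δ = 12.19°  ·
  (1,5): δ = 51.53°  ·
  (2,3): δ = 117.62°  ·
  (2,4): δ = 79.01°  ·
  (2,5): δ = 15.29°  ·
  (3,4): δ = 141.40°  ·
  (3,5): δ = 77.67°  ·
  (4,5): δ = 116.28°  ·
antipodal pairs: 1

count = 1; pairs: (0,3)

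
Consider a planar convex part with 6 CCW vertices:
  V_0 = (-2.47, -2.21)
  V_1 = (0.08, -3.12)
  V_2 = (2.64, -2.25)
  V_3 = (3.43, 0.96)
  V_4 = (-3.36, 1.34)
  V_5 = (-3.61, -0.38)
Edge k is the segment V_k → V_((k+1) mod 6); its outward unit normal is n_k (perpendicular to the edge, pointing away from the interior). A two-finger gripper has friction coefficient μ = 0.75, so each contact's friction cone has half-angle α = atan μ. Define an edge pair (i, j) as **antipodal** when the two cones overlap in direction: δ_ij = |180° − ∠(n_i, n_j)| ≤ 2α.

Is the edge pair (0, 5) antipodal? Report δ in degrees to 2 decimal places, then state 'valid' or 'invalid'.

α = atan 0.75 = 36.87°;  2α = 73.74°
edge 0: e_0 = (+2.55, -0.91);  n_0 = (-0.3361, -0.9418)
edge 5: e_5 = (+1.14, -1.83);  n_5 = (-0.8488, -0.5287)
∠(n_0, n_5) = 38.44°
δ = |180° − 38.44°| = 141.56°
141.56° > 2α = 73.74°  →  invalid

δ = 141.56°, invalid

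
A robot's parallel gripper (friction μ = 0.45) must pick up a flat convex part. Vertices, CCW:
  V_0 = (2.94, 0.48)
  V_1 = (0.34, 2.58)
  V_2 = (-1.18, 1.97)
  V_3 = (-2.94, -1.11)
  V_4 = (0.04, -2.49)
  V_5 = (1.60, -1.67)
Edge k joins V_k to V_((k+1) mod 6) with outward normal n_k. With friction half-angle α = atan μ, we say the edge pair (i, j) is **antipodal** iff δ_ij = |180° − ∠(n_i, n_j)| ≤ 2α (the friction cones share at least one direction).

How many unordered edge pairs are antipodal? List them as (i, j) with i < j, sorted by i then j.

count = 6; pairs: (0,3), (1,3), (1,4), (1,5), (2,4), (2,5)

α = atan 0.45 = 24.23°;  2α = 48.46°
n_0 = (+0.6283, +0.7779)
n_1 = (-0.3724, +0.9281)
n_2 = (-0.8682, +0.4961)
n_3 = (-0.4202, -0.9074)
n_4 = (+0.4653, -0.8852)
n_5 = (+0.8487, -0.5289)
  (0,1): δ = 119.21°  ·
  (0,2): δ = 80.82°  ·
  (0,3): δ = 14.08°  ✓
  (0,4): δ = 66.66°  ·
  (0,5): δ = 96.99°  ·
  (1,2): δ = 141.61°  ·
  (1,3): δ = 46.71°  ✓
  (1,4): δ = 5.86°  ✓
  (1,5): δ = 36.20°  ✓
  (2,3): δ = 85.10°  ·
  (2,4): δ = 32.53°  ✓
  (2,5): δ = 2.19°  ✓
  (3,4): δ = 127.42°  ·
  (3,5): δ = 97.09°  ·
  (4,5): δ = 149.66°  ·
antipodal pairs: 6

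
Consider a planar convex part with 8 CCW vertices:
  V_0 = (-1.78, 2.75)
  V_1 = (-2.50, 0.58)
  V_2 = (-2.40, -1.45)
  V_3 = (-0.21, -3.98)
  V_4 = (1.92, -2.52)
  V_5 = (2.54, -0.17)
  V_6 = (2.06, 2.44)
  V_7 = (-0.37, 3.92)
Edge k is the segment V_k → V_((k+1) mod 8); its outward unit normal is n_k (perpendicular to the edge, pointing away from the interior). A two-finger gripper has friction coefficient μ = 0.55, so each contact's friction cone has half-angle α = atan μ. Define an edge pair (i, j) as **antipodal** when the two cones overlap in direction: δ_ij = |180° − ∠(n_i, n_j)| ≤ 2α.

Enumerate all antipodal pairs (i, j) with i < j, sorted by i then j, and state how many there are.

α = atan 0.55 = 28.81°;  2α = 57.62°
n_0 = (-0.9491, +0.3149)
n_1 = (-0.9988, -0.0492)
n_2 = (-0.7561, -0.6545)
n_3 = (+0.5654, -0.8248)
n_4 = (+0.9669, -0.2551)
n_5 = (+0.9835, +0.1809)
n_6 = (+0.5202, +0.8541)
n_7 = (-0.6386, +0.7696)
  (0,1): δ = 158.82°  ·
  (0,2): δ = 120.76°  ·
  (0,3): δ = 37.22°  ✓
  (0,4): δ = 3.58°  ✓
  (0,5): δ = 28.78°  ✓
  (0,6): δ = 77.01°  ·
  (0,7): δ = 148.04°  ·
  (1,2): δ = 141.94°  ·
  (1,3): δ = 58.39°  ·
  (1,4): δ = 17.60°  ✓
  (1,5): δ = 7.60°  ✓
  (1,6): δ = 55.84°  ✓
  (1,7): δ = 126.87°  ·
  (2,3): δ = 96.45°  ·
  (2,4): δ = 55.66°  ✓
  (2,5): δ = 30.46°  ✓
  (2,6): δ = 17.78°  ✓
  (2,7): δ = 88.81°  ·
  (3,4): δ = 139.21°  ·
  (3,5): δ = 114.01°  ·
  (3,6): δ = 65.77°  ·
  (3,7): δ = 5.26°  ✓
  (4,5): δ = 154.80°  ·
  (4,6): δ = 106.56°  ·
  (4,7): δ = 35.53°  ✓
  (5,6): δ = 131.76°  ·
  (5,7): δ = 60.74°  ·
  (6,7): δ = 108.97°  ·
antipodal pairs: 11

count = 11; pairs: (0,3), (0,4), (0,5), (1,4), (1,5), (1,6), (2,4), (2,5), (2,6), (3,7), (4,7)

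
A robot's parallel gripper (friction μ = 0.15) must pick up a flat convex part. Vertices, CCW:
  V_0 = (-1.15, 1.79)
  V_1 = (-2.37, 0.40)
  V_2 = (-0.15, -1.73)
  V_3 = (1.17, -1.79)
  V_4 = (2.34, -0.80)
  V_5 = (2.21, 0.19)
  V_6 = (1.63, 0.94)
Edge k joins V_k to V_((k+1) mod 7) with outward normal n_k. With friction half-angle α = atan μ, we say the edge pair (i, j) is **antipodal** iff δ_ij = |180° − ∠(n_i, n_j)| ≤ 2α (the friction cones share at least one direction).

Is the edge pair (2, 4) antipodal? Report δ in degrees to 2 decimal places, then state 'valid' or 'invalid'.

δ = 79.92°, invalid

α = atan 0.15 = 8.53°;  2α = 17.06°
edge 2: e_2 = (+1.32, -0.06);  n_2 = (-0.0454, -0.9990)
edge 4: e_4 = (-0.13, +0.99);  n_4 = (+0.9915, +0.1302)
∠(n_2, n_4) = 100.08°
δ = |180° − 100.08°| = 79.92°
79.92° > 2α = 17.06°  →  invalid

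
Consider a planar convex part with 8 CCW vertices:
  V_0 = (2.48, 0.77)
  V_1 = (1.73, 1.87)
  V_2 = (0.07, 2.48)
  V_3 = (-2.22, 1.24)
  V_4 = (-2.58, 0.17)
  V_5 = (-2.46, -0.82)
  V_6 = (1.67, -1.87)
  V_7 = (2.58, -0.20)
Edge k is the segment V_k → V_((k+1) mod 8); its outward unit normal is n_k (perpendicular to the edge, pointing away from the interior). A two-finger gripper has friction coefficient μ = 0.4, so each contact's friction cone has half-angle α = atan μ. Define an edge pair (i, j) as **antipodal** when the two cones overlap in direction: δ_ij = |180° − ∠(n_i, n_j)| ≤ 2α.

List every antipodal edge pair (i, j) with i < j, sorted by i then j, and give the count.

α = atan 0.4 = 21.80°;  2α = 43.60°
n_0 = (+0.8262, +0.5633)
n_1 = (+0.3449, +0.9386)
n_2 = (-0.4762, +0.8794)
n_3 = (-0.9478, +0.3189)
n_4 = (-0.9927, -0.1203)
n_5 = (-0.2464, -0.9692)
n_6 = (+0.8781, -0.4785)
n_7 = (+0.9947, +0.1025)
  (0,1): δ = 144.46°  ·
  (0,2): δ = 95.85°  ·
  (0,3): δ = 52.88°  ·
  (0,4): δ = 27.38°  ✓
  (0,5): δ = 41.45°  ✓
  (0,6): δ = 117.13°  ·
  (0,7): δ = 151.60°  ·
  (1,2): δ = 131.39°  ·
  (1,3): δ = 88.42°  ·
  (1,4): δ = 62.91°  ·
  (1,5): δ = 5.91°  ✓
  (1,6): δ = 81.59°  ·
  (1,7): δ = 116.06°  ·
  (2,3): δ = 137.03°  ·
  (2,4): δ = 111.52°  ·
  (2,5): δ = 42.70°  ✓
  (2,6): δ = 32.98°  ✓
  (2,7): δ = 67.45°  ·
  (3,4): δ = 154.49°  ·
  (3,5): δ = 85.67°  ·
  (3,6): δ = 9.99°  ✓
  (3,7): δ = 24.48°  ✓
  (4,5): δ = 111.18°  ·
  (4,6): δ = 35.50°  ✓
  (4,7): δ = 1.03°  ✓
  (5,6): δ = 104.32°  ·
  (5,7): δ = 69.85°  ·
  (6,7): δ = 145.53°  ·
antipodal pairs: 9

count = 9; pairs: (0,4), (0,5), (1,5), (2,5), (2,6), (3,6), (3,7), (4,6), (4,7)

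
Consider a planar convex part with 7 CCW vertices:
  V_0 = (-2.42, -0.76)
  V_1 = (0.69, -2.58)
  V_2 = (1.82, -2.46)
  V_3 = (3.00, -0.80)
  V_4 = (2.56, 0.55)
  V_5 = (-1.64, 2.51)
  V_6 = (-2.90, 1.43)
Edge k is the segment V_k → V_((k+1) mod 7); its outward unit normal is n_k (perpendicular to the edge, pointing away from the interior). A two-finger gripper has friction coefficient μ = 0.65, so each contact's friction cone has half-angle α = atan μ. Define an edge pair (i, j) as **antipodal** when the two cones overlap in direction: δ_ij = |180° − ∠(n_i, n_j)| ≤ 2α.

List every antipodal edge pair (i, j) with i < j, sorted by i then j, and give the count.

α = atan 0.65 = 33.02°;  2α = 66.05°
n_0 = (-0.5051, -0.8631)
n_1 = (+0.1056, -0.9944)
n_2 = (+0.8151, -0.5794)
n_3 = (+0.9508, +0.3099)
n_4 = (+0.4229, +0.9062)
n_5 = (-0.6508, +0.7593)
n_6 = (-0.9768, -0.2141)
  (0,1): δ = 143.60°  ·
  (0,2): δ = 95.07°  ·
  (0,3): δ = 41.61°  ✓
  (0,4): δ = 5.32°  ✓
  (0,5): δ = 70.94°  ·
  (0,6): δ = 132.70°  ·
  (1,2): δ = 131.47°  ·
  (1,3): δ = 78.01°  ·
  (1,4): δ = 31.08°  ✓
  (1,5): δ = 34.54°  ✓
  (1,6): δ = 96.30°  ·
  (2,3): δ = 126.54°  ·
  (2,4): δ = 79.61°  ·
  (2,5): δ = 13.99°  ✓
  (2,6): δ = 47.77°  ✓
  (3,4): δ = 133.07°  ·
  (3,5): δ = 67.45°  ·
  (3,6): δ = 5.69°  ✓
  (4,5): δ = 114.38°  ·
  (4,6): δ = 52.62°  ✓
  (5,6): δ = 118.24°  ·
antipodal pairs: 8

count = 8; pairs: (0,3), (0,4), (1,4), (1,5), (2,5), (2,6), (3,6), (4,6)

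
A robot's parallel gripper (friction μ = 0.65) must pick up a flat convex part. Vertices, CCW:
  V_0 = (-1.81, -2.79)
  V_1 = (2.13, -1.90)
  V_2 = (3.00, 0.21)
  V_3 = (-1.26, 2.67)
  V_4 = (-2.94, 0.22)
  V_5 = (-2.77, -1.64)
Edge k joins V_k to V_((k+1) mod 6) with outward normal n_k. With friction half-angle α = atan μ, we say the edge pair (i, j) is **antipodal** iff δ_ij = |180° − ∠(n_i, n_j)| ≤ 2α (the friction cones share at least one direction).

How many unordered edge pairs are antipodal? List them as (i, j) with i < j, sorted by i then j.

count = 7; pairs: (0,2), (0,3), (1,3), (1,4), (1,5), (2,4), (2,5)

α = atan 0.65 = 33.02°;  2α = 66.05°
n_0 = (+0.2203, -0.9754)
n_1 = (+0.9245, -0.3812)
n_2 = (+0.5001, +0.8660)
n_3 = (-0.8247, +0.5655)
n_4 = (-0.9958, -0.0910)
n_5 = (-0.7677, -0.6408)
  (0,1): δ = 125.14°  ·
  (0,2): δ = 42.73°  ✓
  (0,3): δ = 42.83°  ✓
  (0,4): δ = 82.49°  ·
  (0,5): δ = 117.13°  ·
  (1,2): δ = 97.60°  ·
  (1,3): δ = 12.03°  ✓
  (1,4): δ = 27.63°  ✓
  (1,5): δ = 62.26°  ✓
  (2,3): δ = 94.43°  ·
  (2,4): δ = 54.77°  ✓
  (2,5): δ = 20.14°  ✓
  (3,4): δ = 140.34°  ·
  (3,5): δ = 105.71°  ·
  (4,5): δ = 145.37°  ·
antipodal pairs: 7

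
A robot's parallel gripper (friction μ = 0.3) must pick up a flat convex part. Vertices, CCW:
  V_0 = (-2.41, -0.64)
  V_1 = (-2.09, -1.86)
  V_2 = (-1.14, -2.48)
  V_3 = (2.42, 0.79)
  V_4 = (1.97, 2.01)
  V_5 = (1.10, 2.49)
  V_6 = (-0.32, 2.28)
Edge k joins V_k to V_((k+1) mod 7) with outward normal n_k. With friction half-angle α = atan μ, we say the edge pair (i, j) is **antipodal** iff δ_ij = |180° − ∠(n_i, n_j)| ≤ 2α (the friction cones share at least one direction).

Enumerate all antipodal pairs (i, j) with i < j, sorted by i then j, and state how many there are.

count = 3; pairs: (0,3), (1,4), (2,6)

α = atan 0.3 = 16.70°;  2α = 33.40°
n_0 = (-0.9673, -0.2537)
n_1 = (-0.5465, -0.8374)
n_2 = (+0.6765, -0.7365)
n_3 = (+0.9382, +0.3461)
n_4 = (+0.4831, +0.8756)
n_5 = (-0.1463, +0.9892)
n_6 = (-0.8132, +0.5820)
  (0,1): δ = 137.83°  ·
  (0,2): δ = 62.13°  ·
  (0,3): δ = 5.55°  ✓
  (0,4): δ = 46.42°  ·
  (0,5): δ = 83.72°  ·
  (0,6): δ = 129.71°  ·
  (1,2): δ = 104.30°  ·
  (1,3): δ = 36.62°  ·
  (1,4): δ = 4.24°  ✓
  (1,5): δ = 41.54°  ·
  (1,6): δ = 87.54°  ·
  (2,3): δ = 112.32°  ·
  (2,4): δ = 71.46°  ·
  (2,5): δ = 34.16°  ·
  (2,6): δ = 11.84°  ✓
  (3,4): δ = 139.13°  ·
  (3,5): δ = 101.83°  ·
  (3,6): δ = 55.84°  ·
  (4,5): δ = 142.70°  ·
  (4,6): δ = 96.71°  ·
  (5,6): δ = 134.01°  ·
antipodal pairs: 3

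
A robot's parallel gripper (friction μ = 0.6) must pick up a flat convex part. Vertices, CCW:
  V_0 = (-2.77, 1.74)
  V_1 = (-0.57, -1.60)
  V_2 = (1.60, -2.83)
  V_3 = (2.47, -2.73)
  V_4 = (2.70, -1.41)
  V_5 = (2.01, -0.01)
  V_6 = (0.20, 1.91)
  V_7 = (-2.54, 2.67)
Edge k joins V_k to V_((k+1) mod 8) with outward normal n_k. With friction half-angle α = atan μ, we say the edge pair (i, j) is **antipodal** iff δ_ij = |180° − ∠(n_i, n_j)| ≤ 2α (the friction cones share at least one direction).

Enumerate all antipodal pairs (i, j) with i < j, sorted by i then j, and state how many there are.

count = 12; pairs: (0,3), (0,4), (0,5), (0,6), (1,4), (1,5), (1,6), (2,5), (2,6), (3,7), (4,7), (5,7)

α = atan 0.6 = 30.96°;  2α = 61.93°
n_0 = (-0.8351, -0.5501)
n_1 = (-0.4931, -0.8700)
n_2 = (+0.1142, -0.9935)
n_3 = (+0.9852, -0.1717)
n_4 = (+0.8970, +0.4421)
n_5 = (+0.7276, +0.6860)
n_6 = (+0.2673, +0.9636)
n_7 = (-0.9708, +0.2401)
  (0,1): δ = 152.92°  ·
  (0,2): δ = 116.82°  ·
  (0,3): δ = 43.26°  ✓
  (0,4): δ = 7.14°  ✓
  (0,5): δ = 9.94°  ✓
  (0,6): δ = 41.13°  ✓
  (0,7): δ = 132.74°  ·
  (1,2): δ = 143.90°  ·
  (1,3): δ = 70.34°  ·
  (1,4): δ = 34.22°  ✓
  (1,5): δ = 17.14°  ✓
  (1,6): δ = 14.04°  ✓
  (1,7): δ = 105.65°  ·
  (2,3): δ = 106.44°  ·
  (2,4): δ = 70.32°  ·
  (2,5): δ = 53.25°  ✓
  (2,6): δ = 22.06°  ✓
  (2,7): δ = 69.55°  ·
  (3,4): δ = 143.88°  ·
  (3,5): δ = 126.81°  ·
  (3,6): δ = 95.62°  ·
  (3,7): δ = 4.01°  ✓
  (4,5): δ = 162.93°  ·
  (4,6): δ = 131.74°  ·
  (4,7): δ = 40.13°  ✓
  (5,6): δ = 148.81°  ·
  (5,7): δ = 57.20°  ✓
  (6,7): δ = 88.39°  ·
antipodal pairs: 12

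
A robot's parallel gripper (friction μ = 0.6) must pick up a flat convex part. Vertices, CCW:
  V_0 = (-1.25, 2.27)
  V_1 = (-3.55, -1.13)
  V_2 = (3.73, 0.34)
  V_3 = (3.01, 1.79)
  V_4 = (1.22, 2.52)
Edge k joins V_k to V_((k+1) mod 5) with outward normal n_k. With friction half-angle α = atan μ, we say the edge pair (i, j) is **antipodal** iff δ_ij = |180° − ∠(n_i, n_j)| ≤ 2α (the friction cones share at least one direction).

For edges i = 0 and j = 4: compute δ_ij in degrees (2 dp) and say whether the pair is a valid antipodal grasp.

α = atan 0.6 = 30.96°;  2α = 61.93°
edge 0: e_0 = (-2.30, -3.40);  n_0 = (-0.8283, +0.5603)
edge 4: e_4 = (-2.47, -0.25);  n_4 = (-0.1007, +0.9949)
∠(n_0, n_4) = 50.14°
δ = |180° − 50.14°| = 129.86°
129.86° > 2α = 61.93°  →  invalid

δ = 129.86°, invalid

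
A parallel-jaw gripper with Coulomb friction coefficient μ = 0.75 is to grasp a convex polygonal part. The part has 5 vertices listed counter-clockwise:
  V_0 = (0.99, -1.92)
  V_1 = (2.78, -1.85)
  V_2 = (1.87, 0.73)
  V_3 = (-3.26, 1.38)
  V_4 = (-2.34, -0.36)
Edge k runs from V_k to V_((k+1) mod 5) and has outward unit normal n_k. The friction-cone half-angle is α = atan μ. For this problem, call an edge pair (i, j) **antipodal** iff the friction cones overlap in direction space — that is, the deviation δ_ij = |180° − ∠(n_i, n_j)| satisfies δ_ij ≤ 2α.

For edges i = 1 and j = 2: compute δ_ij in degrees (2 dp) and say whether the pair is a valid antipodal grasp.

δ = 116.65°, invalid

α = atan 0.75 = 36.87°;  2α = 73.74°
edge 1: e_1 = (-0.91, +2.58);  n_1 = (+0.9431, +0.3326)
edge 2: e_2 = (-5.13, +0.65);  n_2 = (+0.1257, +0.9921)
∠(n_1, n_2) = 63.35°
δ = |180° − 63.35°| = 116.65°
116.65° > 2α = 73.74°  →  invalid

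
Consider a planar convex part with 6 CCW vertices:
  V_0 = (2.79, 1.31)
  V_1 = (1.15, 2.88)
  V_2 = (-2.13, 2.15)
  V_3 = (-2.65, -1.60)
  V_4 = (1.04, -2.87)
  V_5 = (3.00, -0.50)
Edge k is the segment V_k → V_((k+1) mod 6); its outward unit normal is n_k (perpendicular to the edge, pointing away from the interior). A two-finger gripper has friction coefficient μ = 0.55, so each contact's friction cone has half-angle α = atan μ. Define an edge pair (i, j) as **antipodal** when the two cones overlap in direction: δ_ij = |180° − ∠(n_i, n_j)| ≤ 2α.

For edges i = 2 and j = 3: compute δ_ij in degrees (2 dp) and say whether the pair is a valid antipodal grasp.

α = atan 0.55 = 28.81°;  2α = 57.62°
edge 2: e_2 = (-0.52, -3.75);  n_2 = (-0.9905, +0.1374)
edge 3: e_3 = (+3.69, -1.27);  n_3 = (-0.3254, -0.9456)
∠(n_2, n_3) = 78.90°
δ = |180° − 78.90°| = 101.10°
101.10° > 2α = 57.62°  →  invalid

δ = 101.10°, invalid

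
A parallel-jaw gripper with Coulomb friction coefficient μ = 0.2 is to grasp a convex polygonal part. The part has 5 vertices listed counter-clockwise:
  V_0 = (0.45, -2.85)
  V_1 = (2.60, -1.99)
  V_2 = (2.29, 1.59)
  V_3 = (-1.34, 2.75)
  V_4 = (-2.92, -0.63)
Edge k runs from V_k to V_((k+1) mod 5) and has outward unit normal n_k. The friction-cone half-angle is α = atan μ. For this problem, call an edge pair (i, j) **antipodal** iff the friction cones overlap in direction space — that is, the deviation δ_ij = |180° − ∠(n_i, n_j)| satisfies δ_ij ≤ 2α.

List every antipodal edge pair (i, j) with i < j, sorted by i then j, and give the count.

count = 1; pairs: (2,4)

α = atan 0.2 = 11.31°;  2α = 22.62°
n_0 = (+0.3714, -0.9285)
n_1 = (+0.9963, +0.0863)
n_2 = (+0.3044, +0.9525)
n_3 = (-0.9059, +0.4235)
n_4 = (-0.5501, -0.8351)
  (0,1): δ = 106.85°  ·
  (0,2): δ = 39.52°  ·
  (0,3): δ = 43.14°  ·
  (0,4): δ = 124.82°  ·
  (1,2): δ = 112.67°  ·
  (1,3): δ = 30.00°  ·
  (1,4): δ = 51.68°  ·
  (2,3): δ = 97.33°  ·
  (2,4): δ = 15.65°  ✓
  (3,4): δ = 98.32°  ·
antipodal pairs: 1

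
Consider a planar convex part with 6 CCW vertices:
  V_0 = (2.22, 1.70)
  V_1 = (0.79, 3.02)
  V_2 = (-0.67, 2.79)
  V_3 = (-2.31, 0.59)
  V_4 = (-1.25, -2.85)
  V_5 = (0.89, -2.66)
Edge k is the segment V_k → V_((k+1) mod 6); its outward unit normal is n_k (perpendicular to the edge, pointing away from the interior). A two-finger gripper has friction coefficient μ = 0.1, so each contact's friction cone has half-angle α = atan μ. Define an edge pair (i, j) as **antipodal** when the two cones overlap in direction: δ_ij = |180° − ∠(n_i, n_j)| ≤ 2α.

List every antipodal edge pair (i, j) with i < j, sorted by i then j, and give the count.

α = atan 0.1 = 5.71°;  2α = 11.42°
n_0 = (+0.6783, +0.7348)
n_1 = (-0.1556, +0.9878)
n_2 = (-0.8017, +0.5977)
n_3 = (-0.9557, -0.2945)
n_4 = (+0.0884, -0.9961)
n_5 = (+0.9565, -0.2918)
  (0,1): δ = 128.34°  ·
  (0,2): δ = 83.99°  ·
  (0,3): δ = 30.16°  ·
  (0,4): δ = 47.78°  ·
  (0,5): δ = 115.75°  ·
  (1,2): δ = 135.66°  ·
  (1,3): δ = 81.83°  ·
  (1,4): δ = 3.88°  ✓
  (1,5): δ = 64.08°  ·
  (2,3): δ = 126.17°  ·
  (2,4): δ = 48.22°  ·
  (2,5): δ = 19.74°  ·
  (3,4): δ = 102.05°  ·
  (3,5): δ = 34.09°  ·
  (4,5): δ = 112.04°  ·
antipodal pairs: 1

count = 1; pairs: (1,4)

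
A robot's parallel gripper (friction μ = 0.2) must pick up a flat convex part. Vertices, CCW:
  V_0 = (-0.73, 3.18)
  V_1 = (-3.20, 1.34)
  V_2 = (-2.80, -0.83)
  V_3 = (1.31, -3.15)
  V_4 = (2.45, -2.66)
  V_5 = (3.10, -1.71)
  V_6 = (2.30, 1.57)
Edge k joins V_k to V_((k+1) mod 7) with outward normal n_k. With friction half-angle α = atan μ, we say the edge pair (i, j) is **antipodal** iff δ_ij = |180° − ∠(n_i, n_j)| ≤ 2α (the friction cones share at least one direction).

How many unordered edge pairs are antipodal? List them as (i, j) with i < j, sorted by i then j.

count = 4; pairs: (0,3), (0,4), (1,5), (2,6)

α = atan 0.2 = 11.31°;  2α = 22.62°
n_0 = (-0.5974, +0.8019)
n_1 = (-0.9834, -0.1813)
n_2 = (-0.4916, -0.8708)
n_3 = (+0.3949, -0.9187)
n_4 = (+0.8253, -0.5647)
n_5 = (+0.9715, +0.2370)
n_6 = (+0.4692, +0.8831)
  (0,1): δ = 116.24°  ·
  (0,2): δ = 66.13°  ·
  (0,3): δ = 13.42°  ✓
  (0,4): δ = 18.94°  ✓
  (0,5): δ = 67.02°  ·
  (0,6): δ = 115.33°  ·
  (1,2): δ = 129.89°  ·
  (1,3): δ = 77.18°  ·
  (1,4): δ = 44.82°  ·
  (1,5): δ = 3.26°  ✓
  (1,6): δ = 51.57°  ·
  (2,3): δ = 127.30°  ·
  (2,4): δ = 94.94°  ·
  (2,5): δ = 46.85°  ·
  (2,6): δ = 1.46°  ✓
  (3,4): δ = 147.64°  ·
  (3,5): δ = 99.55°  ·
  (3,6): δ = 51.24°  ·
  (4,5): δ = 131.91°  ·
  (4,6): δ = 83.60°  ·
  (5,6): δ = 131.69°  ·
antipodal pairs: 4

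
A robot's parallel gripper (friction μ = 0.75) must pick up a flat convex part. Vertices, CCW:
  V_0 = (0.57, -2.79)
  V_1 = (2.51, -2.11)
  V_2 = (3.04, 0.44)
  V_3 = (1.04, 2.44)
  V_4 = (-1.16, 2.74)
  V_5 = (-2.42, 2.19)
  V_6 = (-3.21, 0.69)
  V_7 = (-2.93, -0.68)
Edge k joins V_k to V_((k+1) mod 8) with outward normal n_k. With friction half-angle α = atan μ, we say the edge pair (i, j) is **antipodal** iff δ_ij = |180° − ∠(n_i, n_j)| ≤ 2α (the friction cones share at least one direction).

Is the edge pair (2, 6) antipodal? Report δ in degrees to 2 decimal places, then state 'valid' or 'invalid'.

α = atan 0.75 = 36.87°;  2α = 73.74°
edge 2: e_2 = (-2.00, +2.00);  n_2 = (+0.7071, +0.7071)
edge 6: e_6 = (+0.28, -1.37);  n_6 = (-0.9797, -0.2002)
∠(n_2, n_6) = 146.55°
δ = |180° − 146.55°| = 33.45°
33.45° ≤ 2α = 73.74°  →  valid

δ = 33.45°, valid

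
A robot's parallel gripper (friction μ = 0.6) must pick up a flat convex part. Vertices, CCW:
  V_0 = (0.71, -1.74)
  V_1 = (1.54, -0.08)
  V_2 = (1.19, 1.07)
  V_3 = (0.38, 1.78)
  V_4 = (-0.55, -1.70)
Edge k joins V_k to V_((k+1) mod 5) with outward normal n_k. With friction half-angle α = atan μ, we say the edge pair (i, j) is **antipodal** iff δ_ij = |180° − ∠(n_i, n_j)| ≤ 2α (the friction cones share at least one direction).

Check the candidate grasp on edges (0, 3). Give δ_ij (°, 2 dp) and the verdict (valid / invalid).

δ = 11.60°, valid

α = atan 0.6 = 30.96°;  2α = 61.93°
edge 0: e_0 = (+0.83, +1.66);  n_0 = (+0.8944, -0.4472)
edge 3: e_3 = (-0.93, -3.48);  n_3 = (-0.9661, +0.2582)
∠(n_0, n_3) = 168.40°
δ = |180° − 168.40°| = 11.60°
11.60° ≤ 2α = 61.93°  →  valid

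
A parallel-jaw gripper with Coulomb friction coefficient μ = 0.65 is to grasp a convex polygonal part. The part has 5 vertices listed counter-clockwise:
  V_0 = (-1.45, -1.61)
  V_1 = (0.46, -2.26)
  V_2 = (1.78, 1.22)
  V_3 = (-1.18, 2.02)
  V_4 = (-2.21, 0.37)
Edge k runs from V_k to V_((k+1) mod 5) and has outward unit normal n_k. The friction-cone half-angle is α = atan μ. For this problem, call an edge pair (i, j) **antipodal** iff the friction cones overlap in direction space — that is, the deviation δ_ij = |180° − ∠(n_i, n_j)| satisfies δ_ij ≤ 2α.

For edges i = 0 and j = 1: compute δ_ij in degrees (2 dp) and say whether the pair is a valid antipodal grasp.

α = atan 0.65 = 33.02°;  2α = 66.05°
edge 0: e_0 = (+1.91, -0.65);  n_0 = (-0.3222, -0.9467)
edge 1: e_1 = (+1.32, +3.48);  n_1 = (+0.9350, -0.3547)
∠(n_0, n_1) = 88.02°
δ = |180° − 88.02°| = 91.98°
91.98° > 2α = 66.05°  →  invalid

δ = 91.98°, invalid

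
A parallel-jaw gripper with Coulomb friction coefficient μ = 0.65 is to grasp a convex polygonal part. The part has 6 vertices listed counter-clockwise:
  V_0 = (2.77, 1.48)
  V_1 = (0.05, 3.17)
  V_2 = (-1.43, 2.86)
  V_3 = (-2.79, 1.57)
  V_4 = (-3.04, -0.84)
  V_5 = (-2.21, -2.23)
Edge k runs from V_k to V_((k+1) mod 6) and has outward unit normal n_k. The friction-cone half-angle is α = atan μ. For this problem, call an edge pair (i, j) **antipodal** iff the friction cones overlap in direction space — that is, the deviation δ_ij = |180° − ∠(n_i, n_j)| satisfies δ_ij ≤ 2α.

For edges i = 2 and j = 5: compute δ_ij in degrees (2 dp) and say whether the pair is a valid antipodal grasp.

δ = 6.80°, valid

α = atan 0.65 = 33.02°;  2α = 66.05°
edge 2: e_2 = (-1.36, -1.29);  n_2 = (-0.6882, +0.7255)
edge 5: e_5 = (+4.98, +3.71);  n_5 = (+0.5974, -0.8019)
∠(n_2, n_5) = 173.20°
δ = |180° − 173.20°| = 6.80°
6.80° ≤ 2α = 66.05°  →  valid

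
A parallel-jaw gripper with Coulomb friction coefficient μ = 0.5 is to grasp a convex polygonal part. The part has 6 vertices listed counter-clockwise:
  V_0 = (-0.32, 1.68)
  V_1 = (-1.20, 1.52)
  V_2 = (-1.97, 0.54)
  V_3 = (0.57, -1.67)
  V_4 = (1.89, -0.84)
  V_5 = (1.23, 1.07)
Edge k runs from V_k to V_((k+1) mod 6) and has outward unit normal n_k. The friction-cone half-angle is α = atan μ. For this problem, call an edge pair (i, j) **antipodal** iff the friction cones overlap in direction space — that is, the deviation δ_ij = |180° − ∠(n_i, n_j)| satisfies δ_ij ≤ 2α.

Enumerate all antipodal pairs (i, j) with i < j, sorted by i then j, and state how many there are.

count = 5; pairs: (0,2), (0,3), (1,3), (2,4), (2,5)

α = atan 0.5 = 26.57°;  2α = 53.13°
n_0 = (-0.1789, +0.9839)
n_1 = (-0.7863, +0.6178)
n_2 = (-0.6564, -0.7544)
n_3 = (+0.5323, -0.8466)
n_4 = (+0.9452, +0.3266)
n_5 = (+0.3662, +0.9305)
  (0,1): δ = 138.46°  ·
  (0,2): δ = 51.33°  ✓
  (0,3): δ = 21.86°  ✓
  (0,4): δ = 98.76°  ·
  (0,5): δ = 148.21°  ·
  (1,2): δ = 92.87°  ·
  (1,3): δ = 19.68°  ✓
  (1,4): δ = 57.22°  ·
  (1,5): δ = 106.68°  ·
  (2,3): δ = 106.81°  ·
  (2,4): δ = 29.91°  ✓
  (2,5): δ = 19.54°  ✓
  (3,4): δ = 103.10°  ·
  (3,5): δ = 53.64°  ·
  (4,5): δ = 130.54°  ·
antipodal pairs: 5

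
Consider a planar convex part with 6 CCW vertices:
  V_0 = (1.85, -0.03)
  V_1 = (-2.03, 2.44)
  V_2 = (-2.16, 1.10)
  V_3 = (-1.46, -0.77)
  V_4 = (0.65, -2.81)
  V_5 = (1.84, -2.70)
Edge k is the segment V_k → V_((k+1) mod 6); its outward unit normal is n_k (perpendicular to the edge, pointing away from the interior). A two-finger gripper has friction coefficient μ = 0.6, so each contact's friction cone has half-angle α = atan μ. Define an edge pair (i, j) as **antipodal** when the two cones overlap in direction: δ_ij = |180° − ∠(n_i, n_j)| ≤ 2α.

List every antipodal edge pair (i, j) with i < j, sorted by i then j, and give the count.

count = 6; pairs: (0,2), (0,3), (0,4), (1,5), (2,5), (3,5)

α = atan 0.6 = 30.96°;  2α = 61.93°
n_0 = (+0.5370, +0.8436)
n_1 = (-0.9953, +0.0966)
n_2 = (-0.9365, -0.3506)
n_3 = (-0.6951, -0.7189)
n_4 = (+0.0920, -0.9958)
n_5 = (+1.0000, -0.0037)
  (0,1): δ = 63.06°  ·
  (0,2): δ = 37.00°  ✓
  (0,3): δ = 11.55°  ✓
  (0,4): δ = 37.76°  ✓
  (0,5): δ = 122.27°  ·
  (1,2): δ = 153.94°  ·
  (1,3): δ = 128.49°  ·
  (1,4): δ = 79.18°  ·
  (1,5): δ = 5.33°  ✓
  (2,3): δ = 154.56°  ·
  (2,4): δ = 105.24°  ·
  (2,5): δ = 20.74°  ✓
  (3,4): δ = 130.69°  ·
  (3,5): δ = 46.18°  ✓
  (4,5): δ = 95.50°  ·
antipodal pairs: 6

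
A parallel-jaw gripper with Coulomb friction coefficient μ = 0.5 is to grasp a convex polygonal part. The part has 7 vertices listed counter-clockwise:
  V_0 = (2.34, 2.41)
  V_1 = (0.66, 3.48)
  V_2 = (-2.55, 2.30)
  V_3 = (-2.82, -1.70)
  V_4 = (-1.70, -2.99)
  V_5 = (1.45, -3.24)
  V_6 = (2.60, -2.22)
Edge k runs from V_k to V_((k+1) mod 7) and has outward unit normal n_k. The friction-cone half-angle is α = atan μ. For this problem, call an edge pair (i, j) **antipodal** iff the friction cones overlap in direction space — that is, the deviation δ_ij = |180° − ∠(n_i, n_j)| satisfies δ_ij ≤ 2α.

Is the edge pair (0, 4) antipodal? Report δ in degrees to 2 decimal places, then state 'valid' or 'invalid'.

α = atan 0.5 = 26.57°;  2α = 53.13°
edge 0: e_0 = (-1.68, +1.07);  n_0 = (+0.5372, +0.8435)
edge 4: e_4 = (+3.15, -0.25);  n_4 = (-0.0791, -0.9969)
∠(n_0, n_4) = 152.04°
δ = |180° − 152.04°| = 27.96°
27.96° ≤ 2α = 53.13°  →  valid

δ = 27.96°, valid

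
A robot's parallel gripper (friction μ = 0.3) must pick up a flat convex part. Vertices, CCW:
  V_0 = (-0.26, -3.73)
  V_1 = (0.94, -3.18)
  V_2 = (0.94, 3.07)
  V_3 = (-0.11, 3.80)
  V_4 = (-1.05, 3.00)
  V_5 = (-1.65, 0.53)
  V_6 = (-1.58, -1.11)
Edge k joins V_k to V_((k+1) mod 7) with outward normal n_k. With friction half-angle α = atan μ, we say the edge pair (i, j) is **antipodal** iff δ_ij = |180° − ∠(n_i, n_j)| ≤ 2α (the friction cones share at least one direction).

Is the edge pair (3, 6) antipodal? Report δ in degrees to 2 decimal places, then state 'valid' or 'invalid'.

δ = 103.66°, invalid

α = atan 0.3 = 16.70°;  2α = 33.40°
edge 3: e_3 = (-0.94, -0.80);  n_3 = (-0.6481, +0.7615)
edge 6: e_6 = (+1.32, -2.62);  n_6 = (-0.8931, -0.4499)
∠(n_3, n_6) = 76.34°
δ = |180° − 76.34°| = 103.66°
103.66° > 2α = 33.40°  →  invalid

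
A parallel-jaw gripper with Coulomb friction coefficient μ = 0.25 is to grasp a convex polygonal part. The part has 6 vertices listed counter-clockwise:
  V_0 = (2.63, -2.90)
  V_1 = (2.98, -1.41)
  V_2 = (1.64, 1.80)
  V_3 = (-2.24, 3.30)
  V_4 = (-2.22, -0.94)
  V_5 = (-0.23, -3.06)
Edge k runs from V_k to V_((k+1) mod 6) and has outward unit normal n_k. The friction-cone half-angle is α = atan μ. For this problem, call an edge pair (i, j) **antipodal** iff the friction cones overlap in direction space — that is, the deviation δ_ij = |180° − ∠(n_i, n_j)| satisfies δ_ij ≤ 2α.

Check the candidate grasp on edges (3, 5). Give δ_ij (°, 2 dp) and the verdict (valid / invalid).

δ = 87.07°, invalid

α = atan 0.25 = 14.04°;  2α = 28.07°
edge 3: e_3 = (+0.02, -4.24);  n_3 = (-1.0000, -0.0047)
edge 5: e_5 = (+2.86, +0.16);  n_5 = (+0.0559, -0.9984)
∠(n_3, n_5) = 92.93°
δ = |180° − 92.93°| = 87.07°
87.07° > 2α = 28.07°  →  invalid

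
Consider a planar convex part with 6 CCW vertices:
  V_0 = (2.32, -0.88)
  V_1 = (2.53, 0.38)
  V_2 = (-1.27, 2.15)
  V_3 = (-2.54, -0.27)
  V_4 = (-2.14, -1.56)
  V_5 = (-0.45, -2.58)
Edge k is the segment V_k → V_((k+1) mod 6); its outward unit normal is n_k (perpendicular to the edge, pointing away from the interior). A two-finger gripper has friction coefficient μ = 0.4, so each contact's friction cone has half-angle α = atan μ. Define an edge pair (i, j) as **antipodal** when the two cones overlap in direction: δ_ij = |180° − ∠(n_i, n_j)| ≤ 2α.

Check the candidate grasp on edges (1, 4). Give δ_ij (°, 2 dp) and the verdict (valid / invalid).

δ = 6.14°, valid

α = atan 0.4 = 21.80°;  2α = 43.60°
edge 1: e_1 = (-3.80, +1.77);  n_1 = (+0.4222, +0.9065)
edge 4: e_4 = (+1.69, -1.02);  n_4 = (-0.5167, -0.8561)
∠(n_1, n_4) = 173.86°
δ = |180° − 173.86°| = 6.14°
6.14° ≤ 2α = 43.60°  →  valid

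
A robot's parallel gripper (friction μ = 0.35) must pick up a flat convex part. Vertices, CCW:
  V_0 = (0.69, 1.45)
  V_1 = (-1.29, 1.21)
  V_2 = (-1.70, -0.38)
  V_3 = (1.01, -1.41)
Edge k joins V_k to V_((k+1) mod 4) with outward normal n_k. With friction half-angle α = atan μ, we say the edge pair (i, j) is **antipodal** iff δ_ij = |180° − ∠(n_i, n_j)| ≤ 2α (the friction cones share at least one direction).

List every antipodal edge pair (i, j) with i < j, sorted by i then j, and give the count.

α = atan 0.35 = 19.29°;  2α = 38.58°
n_0 = (-0.1203, +0.9927)
n_1 = (-0.9683, +0.2497)
n_2 = (-0.3553, -0.9348)
n_3 = (+0.9938, +0.1112)
  (0,1): δ = 111.37°  ·
  (0,2): δ = 27.72°  ✓
  (0,3): δ = 89.47°  ·
  (1,2): δ = 96.35°  ·
  (1,3): δ = 20.84°  ✓
  (2,3): δ = 62.81°  ·
antipodal pairs: 2

count = 2; pairs: (0,2), (1,3)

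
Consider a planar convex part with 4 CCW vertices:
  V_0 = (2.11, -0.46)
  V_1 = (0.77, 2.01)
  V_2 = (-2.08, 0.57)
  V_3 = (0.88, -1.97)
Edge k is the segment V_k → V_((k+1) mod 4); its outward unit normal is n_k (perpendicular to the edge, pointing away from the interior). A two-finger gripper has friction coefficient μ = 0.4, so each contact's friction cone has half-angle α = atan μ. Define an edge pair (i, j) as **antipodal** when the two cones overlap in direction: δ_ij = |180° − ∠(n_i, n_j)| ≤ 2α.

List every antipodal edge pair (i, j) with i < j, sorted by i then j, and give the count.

α = atan 0.4 = 21.80°;  2α = 43.60°
n_0 = (+0.8790, +0.4769)
n_1 = (-0.4510, +0.8925)
n_2 = (-0.6512, -0.7589)
n_3 = (+0.7753, -0.6316)
  (0,1): δ = 91.67°  ·
  (0,2): δ = 20.89°  ✓
  (0,3): δ = 112.35°  ·
  (1,2): δ = 67.44°  ·
  (1,3): δ = 24.03°  ✓
  (2,3): δ = 88.53°  ·
antipodal pairs: 2

count = 2; pairs: (0,2), (1,3)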